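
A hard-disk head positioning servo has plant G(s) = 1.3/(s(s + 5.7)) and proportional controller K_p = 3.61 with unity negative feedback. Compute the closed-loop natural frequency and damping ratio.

With unity feedback the closed-loop characteristic equation is s² + 5.7s + 3.61·1.3 = s² + 5.7s + 4.693 = 0.
Matching s² + 2ζω_n s + ω_n²: ω_n = √4.693 = 2.166 rad/s and 2ζω_n = 5.7, so ζ = 5.7/(2·2.166) = 1.32.

ω_n = 2.17 rad/s, ζ = 1.32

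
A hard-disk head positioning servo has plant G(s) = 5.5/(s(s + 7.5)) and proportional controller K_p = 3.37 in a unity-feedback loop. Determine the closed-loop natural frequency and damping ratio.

With unity feedback the closed-loop characteristic equation is s² + 7.5s + 3.37·5.5 = s² + 7.5s + 18.54 = 0.
So ω_n² = 18.54 ⇒ ω_n = 4.305 rad/s, and ζ = 7.5/(2ω_n) = 0.871.

ω_n = 4.31 rad/s, ζ = 0.871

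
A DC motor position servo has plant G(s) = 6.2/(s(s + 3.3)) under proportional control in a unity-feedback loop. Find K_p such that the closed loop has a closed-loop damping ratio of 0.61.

Closed-loop characteristic equation: s² + 3.3s + K_p·6.2 = 0.
So ω_n = √(6.2K_p) and 2ζω_n = 3.3, giving ζ = 3.3/(2√(6.2K_p)).
Setting ζ = 0.61: √(6.2K_p) = 3.3/(2·0.61) = 2.705, so K_p = 7.317/6.2 = 1.18.

K_p = 1.18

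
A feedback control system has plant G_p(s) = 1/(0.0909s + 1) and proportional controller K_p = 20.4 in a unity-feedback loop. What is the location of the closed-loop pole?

s = -235.4

Closed loop: T(s) = K_p·G_p/(1+K_p·G_p) = 20.4/(0.0909s + 1 + 20.4), with pole at s = −(1 + 20.4)/0.0909 = −235.4.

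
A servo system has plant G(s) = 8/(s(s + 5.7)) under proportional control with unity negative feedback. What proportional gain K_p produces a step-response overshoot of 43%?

K_p = 15.1

From %OS = 100·exp(−πζ/√(1−ζ²)) = 43%, ζ = −ln(0.43)/√(π²+ln²(0.43)) = 0.2594.
Characteristic equation s² + 5.7s + 8K_p = 0 gives ζ = 5.7/(2√(8K_p)).
Setting ζ = 0.2594: √(8K_p) = 5.7/(2·0.2594) = 10.98, so K_p = 120.7/8 = 15.1.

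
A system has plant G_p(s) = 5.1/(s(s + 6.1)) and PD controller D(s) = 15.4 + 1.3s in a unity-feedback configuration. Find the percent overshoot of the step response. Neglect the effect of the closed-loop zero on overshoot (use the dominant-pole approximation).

Forward path: (15.4 + 1.3s)·5.1/(s(s+6.1)). The closed-loop characteristic equation is s² + (6.1 + 5.1·1.3)s + 5.1·15.4 = 0.
That is s² + 12.73s + 78.54 = 0, so ω_n = 8.862 rad/s and ζ = 12.73/(2·8.862) = 0.7182.
%OS = 100·exp(−πζ/√(1−ζ²)) = 3.91%.

3.91%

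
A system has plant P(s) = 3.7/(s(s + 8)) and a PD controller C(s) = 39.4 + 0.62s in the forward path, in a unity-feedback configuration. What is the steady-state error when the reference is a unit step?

The open loop C(s)P(s) has a pole at the origin (type 1), so the static position error constant is infinite and e_ss = 1/(1+∞) = 0.

0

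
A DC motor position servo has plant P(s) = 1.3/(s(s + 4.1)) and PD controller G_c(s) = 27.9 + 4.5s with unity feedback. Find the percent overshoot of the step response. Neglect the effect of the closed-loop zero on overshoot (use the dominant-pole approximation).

Forward path: (27.9 + 4.5s)·1.3/(s(s+4.1)). The closed-loop characteristic equation is s² + (4.1 + 1.3·4.5)s + 1.3·27.9 = 0.
That is s² + 9.95s + 36.27 = 0, so ω_n = 6.022 rad/s and ζ = 9.95/(2·6.022) = 0.8261.
%OS = 100·exp(−πζ/√(1−ζ²)) = 1%.

1%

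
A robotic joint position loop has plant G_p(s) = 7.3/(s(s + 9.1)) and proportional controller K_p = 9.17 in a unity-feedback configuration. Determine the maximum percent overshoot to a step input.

From 1 + K_pG_p(s) = 0: s² + 9.1s + 66.94 = 0 ⇒ ω_n = 8.182, ζ = 0.5561.
%OS = 100·exp(−πζ/√(1−ζ²)) = 100·exp(−π·0.5561/√0.6907) = 12.2%.

12.2%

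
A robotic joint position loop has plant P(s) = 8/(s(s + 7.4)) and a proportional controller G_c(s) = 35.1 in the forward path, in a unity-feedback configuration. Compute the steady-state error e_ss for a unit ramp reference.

The loop has one pole at the origin (type 1). Velocity error constant K_v = lim_{s→0} s·G_c(s)P(s) = 35.1·8/7.4 = 37.95.
Steady-state error to a unit ramp: e_ss = 1/K_v = 0.0264.

0.0264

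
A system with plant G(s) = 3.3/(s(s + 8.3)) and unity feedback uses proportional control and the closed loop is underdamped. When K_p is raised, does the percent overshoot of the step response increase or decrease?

ζ = 8.3/(2√(3.3K_p)) decreases as K_p grows; lower damping means more overshoot.

increase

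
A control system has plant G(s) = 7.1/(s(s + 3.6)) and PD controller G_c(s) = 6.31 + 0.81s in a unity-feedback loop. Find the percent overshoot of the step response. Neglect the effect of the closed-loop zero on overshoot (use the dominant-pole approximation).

Forward path: (6.31 + 0.81s)·7.1/(s(s+3.6)). The closed-loop characteristic equation is s² + (3.6 + 7.1·0.81)s + 7.1·6.31 = 0.
That is s² + 9.351s + 44.8 = 0, so ω_n = 6.693 rad/s and ζ = 9.351/(2·6.693) = 0.6985.
%OS = 100·exp(−πζ/√(1−ζ²)) = 4.66%.

4.66%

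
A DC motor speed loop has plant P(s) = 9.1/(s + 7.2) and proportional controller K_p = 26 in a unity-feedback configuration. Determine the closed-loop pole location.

s = -243.8

Closed-loop transfer function: T(s) = K_p·P(s)/(1 + K_p·P(s)) = 236.6/(s + 7.2 + 236.6) = 236.6/(s + 243.8).
The closed-loop pole is at s = −243.8.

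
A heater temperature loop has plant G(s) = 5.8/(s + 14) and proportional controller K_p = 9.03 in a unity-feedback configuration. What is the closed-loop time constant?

τ = 0.0151 s

Closed-loop transfer function: T(s) = K_p·G(s)/(1 + K_p·G(s)) = 52.37/(s + 14 + 52.37) = 52.37/(s + 66.37).
Time constant τ = 1/66.37 = 0.0151 s.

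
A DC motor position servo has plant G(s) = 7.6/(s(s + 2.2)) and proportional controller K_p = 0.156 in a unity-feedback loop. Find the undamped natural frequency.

ω_n = 1.09 rad/s

With unity feedback the closed-loop characteristic equation is s² + 2.2s + 0.156·7.6 = s² + 2.2s + 1.186 = 0.
Matching s² + 2ζω_n s + ω_n²: ω_n = √1.186 = 1.089 rad/s and 2ζω_n = 2.2, so ζ = 2.2/(2·1.089) = 1.01.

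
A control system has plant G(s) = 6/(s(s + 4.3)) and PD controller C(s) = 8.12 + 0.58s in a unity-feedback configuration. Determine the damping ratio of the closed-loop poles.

Forward path: (8.12 + 0.58s)·6/(s(s+4.3)). The closed-loop characteristic equation is s² + (4.3 + 6·0.58)s + 6·8.12 = 0.
That is s² + 7.78s + 48.72 = 0, so ω_n = 6.98 rad/s and ζ = 7.78/(2·6.98) = 0.5573.

ζ = 0.557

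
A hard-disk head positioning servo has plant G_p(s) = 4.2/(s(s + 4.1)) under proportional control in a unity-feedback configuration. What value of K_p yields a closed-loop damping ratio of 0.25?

K_p = 16

Closed-loop characteristic equation: s² + 4.1s + K_p·4.2 = 0.
So ω_n = √(4.2K_p) and 2ζω_n = 4.1, giving ζ = 4.1/(2√(4.2K_p)).
Setting ζ = 0.25: √(4.2K_p) = 4.1/(2·0.25) = 8.2, so K_p = 67.24/4.2 = 16.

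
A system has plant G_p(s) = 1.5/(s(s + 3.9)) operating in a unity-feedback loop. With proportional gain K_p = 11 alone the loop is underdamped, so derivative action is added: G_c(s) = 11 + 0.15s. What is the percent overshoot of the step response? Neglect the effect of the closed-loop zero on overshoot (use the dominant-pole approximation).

Forward path: (11 + 0.15s)·1.5/(s(s+3.9)). The closed-loop characteristic equation is s² + (3.9 + 1.5·0.15)s + 1.5·11 = 0.
That is s² + 4.125s + 16.5 = 0, so ω_n = 4.062 rad/s and ζ = 4.125/(2·4.062) = 0.5078.
%OS = 100·exp(−πζ/√(1−ζ²)) = 15.7%.

15.7%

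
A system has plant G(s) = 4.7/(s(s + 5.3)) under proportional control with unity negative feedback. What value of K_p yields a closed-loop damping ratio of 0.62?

Closed-loop characteristic equation: s² + 5.3s + K_p·4.7 = 0.
So ω_n = √(4.7K_p) and 2ζω_n = 5.3, giving ζ = 5.3/(2√(4.7K_p)).
Setting ζ = 0.62: √(4.7K_p) = 5.3/(2·0.62) = 4.274, so K_p = 18.27/4.7 = 3.89.

K_p = 3.89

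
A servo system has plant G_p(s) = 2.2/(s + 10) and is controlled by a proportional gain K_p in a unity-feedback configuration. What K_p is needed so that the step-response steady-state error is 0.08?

K_p = 52.3

Steady-state error for a unit step on this type-0 loop is 1/(1 + K_p·G_p(0)).
G_p(0) = 0.22. Require 1/(1 + K_p·0.22) = 0.08, so 1 + 0.22·K_p = 12.5.
K_p = (12.5 − 1)/0.22 = 52.3.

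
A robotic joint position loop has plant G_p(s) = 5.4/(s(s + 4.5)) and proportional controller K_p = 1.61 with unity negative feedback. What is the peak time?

Closed-loop characteristic equation: s² + 4.5s + 8.694 = 0, so ω_n = 2.949 rad/s and ζ = 4.5/(2·2.949) = 0.7631.
Damped frequency ω_d = ω_n√(1−ζ²) = 1.906 rad/s, so peak time T_p = π/ω_d = 1.65 s.

T_p = 1.65 s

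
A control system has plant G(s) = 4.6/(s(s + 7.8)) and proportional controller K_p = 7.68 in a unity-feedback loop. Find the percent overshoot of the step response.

6.51%

The closed-loop denominator s² + 7.8s + 35.33 gives ω_n = √35.33 = 5.944 and ζ = 7.8/(2ω_n) = 0.6562.
%OS = 100·exp(−πζ/√(1−ζ²)) = 100·exp(−π·0.6562/√0.5695) = 6.51%.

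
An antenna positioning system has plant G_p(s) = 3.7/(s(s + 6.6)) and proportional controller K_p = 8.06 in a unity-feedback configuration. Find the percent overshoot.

From 1 + K_pG_p(s) = 0: s² + 6.6s + 29.82 = 0 ⇒ ω_n = 5.461, ζ = 0.6043.
%OS = 100·exp(−πζ/√(1−ζ²)) = 100·exp(−π·0.6043/√0.6348) = 9.23%.

9.23%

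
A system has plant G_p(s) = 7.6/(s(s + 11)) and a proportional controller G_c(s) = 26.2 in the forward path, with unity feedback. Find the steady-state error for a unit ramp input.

The loop has one pole at the origin (type 1). Velocity error constant K_v = lim_{s→0} s·G_c(s)G_p(s) = 26.2·7.6/11 = 18.1.
Steady-state error to a unit ramp: e_ss = 1/K_v = 0.0552.

0.0552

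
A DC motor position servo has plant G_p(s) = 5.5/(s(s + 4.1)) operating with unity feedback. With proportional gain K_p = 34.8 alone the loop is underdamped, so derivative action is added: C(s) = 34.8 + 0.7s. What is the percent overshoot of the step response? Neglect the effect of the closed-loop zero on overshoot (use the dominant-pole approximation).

Forward path: (34.8 + 0.7s)·5.5/(s(s+4.1)). The closed-loop characteristic equation is s² + (4.1 + 5.5·0.7)s + 5.5·34.8 = 0.
That is s² + 7.95s + 191.4 = 0, so ω_n = 13.83 rad/s and ζ = 7.95/(2·13.83) = 0.2873.
%OS = 100·exp(−πζ/√(1−ζ²)) = 39%.

39%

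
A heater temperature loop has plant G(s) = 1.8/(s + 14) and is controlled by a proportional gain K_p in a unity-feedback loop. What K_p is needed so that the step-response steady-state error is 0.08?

K_p = 89.4

For a type-0 loop with proportional control, e_ss = 1/(1 + K_p·G(0)).
G(0) = 0.1286. Require 1/(1 + K_p·0.1286) = 0.08, so 1 + 0.1286·K_p = 12.5.
K_p = (12.5 − 1)/0.1286 = 89.4.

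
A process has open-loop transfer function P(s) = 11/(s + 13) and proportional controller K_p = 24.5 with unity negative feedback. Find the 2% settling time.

T_s ≈ 0.0142 s

Closed-loop transfer function: T(s) = K_p·P(s)/(1 + K_p·P(s)) = 269.5/(s + 13 + 269.5) = 269.5/(s + 282.5).
Time constant τ = 1/282.5 = 0.00354 s, so the 2% settling time is about 4τ = 0.0142 s.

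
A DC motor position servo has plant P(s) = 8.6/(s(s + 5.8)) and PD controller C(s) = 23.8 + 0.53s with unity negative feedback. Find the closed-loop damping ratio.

ζ = 0.362

Forward path: (23.8 + 0.53s)·8.6/(s(s+5.8)). The closed-loop characteristic equation is s² + (5.8 + 8.6·0.53)s + 8.6·23.8 = 0.
That is s² + 10.36s + 204.7 = 0, so ω_n = 14.31 rad/s and ζ = 10.36/(2·14.31) = 0.362.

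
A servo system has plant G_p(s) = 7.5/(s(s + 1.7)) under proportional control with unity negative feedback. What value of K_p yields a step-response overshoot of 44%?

K_p = 1.51

From %OS = 100·exp(−πζ/√(1−ζ²)) = 44%, ζ = −ln(0.44)/√(π²+ln²(0.44)) = 0.2528.
Characteristic equation s² + 1.7s + 7.5K_p = 0 gives ζ = 1.7/(2√(7.5K_p)).
Setting ζ = 0.2528: √(7.5K_p) = 1.7/(2·0.2528) = 3.362, so K_p = 11.3/7.5 = 1.51.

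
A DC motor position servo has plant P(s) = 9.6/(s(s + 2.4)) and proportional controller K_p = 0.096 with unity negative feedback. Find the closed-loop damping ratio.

1 + K_p·P(s) = 0 gives s² + 2.4s + 0.9216 = 0.
So ω_n² = 0.9216 ⇒ ω_n = 0.96 rad/s, and ζ = 2.4/(2ω_n) = 1.25.

ζ = 1.25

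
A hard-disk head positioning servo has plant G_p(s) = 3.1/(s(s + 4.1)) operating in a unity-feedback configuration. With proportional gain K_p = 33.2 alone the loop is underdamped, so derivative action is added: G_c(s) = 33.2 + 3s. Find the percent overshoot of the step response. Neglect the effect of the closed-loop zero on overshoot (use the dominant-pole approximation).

6.31%

Forward path: (33.2 + 3s)·3.1/(s(s+4.1)). The closed-loop characteristic equation is s² + (4.1 + 3.1·3)s + 3.1·33.2 = 0.
That is s² + 13.4s + 102.9 = 0, so ω_n = 10.14 rad/s and ζ = 13.4/(2·10.14) = 0.6604.
%OS = 100·exp(−πζ/√(1−ζ²)) = 6.31%.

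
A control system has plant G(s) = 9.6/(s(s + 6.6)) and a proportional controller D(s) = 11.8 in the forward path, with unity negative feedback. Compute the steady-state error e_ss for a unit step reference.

0

The open loop D(s)G(s) has a pole at the origin (type 1), so the static position error constant is infinite and e_ss = 1/(1+∞) = 0.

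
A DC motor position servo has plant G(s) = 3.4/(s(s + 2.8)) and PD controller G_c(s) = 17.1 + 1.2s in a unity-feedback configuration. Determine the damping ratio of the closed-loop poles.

ζ = 0.451

Forward path: (17.1 + 1.2s)·3.4/(s(s+2.8)). The closed-loop characteristic equation is s² + (2.8 + 3.4·1.2)s + 3.4·17.1 = 0.
That is s² + 6.88s + 58.14 = 0, so ω_n = 7.625 rad/s and ζ = 6.88/(2·7.625) = 0.4511.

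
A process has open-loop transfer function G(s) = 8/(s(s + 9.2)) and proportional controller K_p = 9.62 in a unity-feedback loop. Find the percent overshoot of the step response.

The closed-loop denominator s² + 9.2s + 76.96 gives ω_n = √76.96 = 8.773 and ζ = 9.2/(2ω_n) = 0.5244.
%OS = 100·exp(−πζ/√(1−ζ²)) = 100·exp(−π·0.5244/√0.7251) = 14.4%.

14.4%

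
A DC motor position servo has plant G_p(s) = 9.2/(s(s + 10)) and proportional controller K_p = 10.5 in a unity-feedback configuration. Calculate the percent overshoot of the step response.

The closed-loop denominator s² + 10s + 96.6 gives ω_n = √96.6 = 9.829 and ζ = 10/(2ω_n) = 0.5087.
%OS = 100·exp(−πζ/√(1−ζ²)) = 100·exp(−π·0.5087/√0.7412) = 15.6%.

15.6%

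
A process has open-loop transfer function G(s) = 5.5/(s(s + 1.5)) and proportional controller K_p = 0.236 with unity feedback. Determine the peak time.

T_p = 3.66 s

Closed-loop characteristic equation: s² + 1.5s + 1.298 = 0, so ω_n = 1.139 rad/s and ζ = 1.5/(2·1.139) = 0.6583.
Damped frequency ω_d = ω_n√(1−ζ²) = 0.8576 rad/s, so peak time T_p = π/ω_d = 3.66 s.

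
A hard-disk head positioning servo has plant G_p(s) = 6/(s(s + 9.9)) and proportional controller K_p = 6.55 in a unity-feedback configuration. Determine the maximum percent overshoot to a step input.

1.76%

The closed-loop denominator s² + 9.9s + 39.3 gives ω_n = √39.3 = 6.269 and ζ = 9.9/(2ω_n) = 0.7896.
%OS = 100·exp(−πζ/√(1−ζ²)) = 100·exp(−π·0.7896/√0.3765) = 1.76%.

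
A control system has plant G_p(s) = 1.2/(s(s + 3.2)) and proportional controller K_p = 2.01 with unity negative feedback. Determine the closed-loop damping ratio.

The closed-loop denominator is s(s+3.2) + 2.01·1.2 = s² + 3.2s + 2.412.
Matching s² + 2ζω_n s + ω_n²: ω_n = √2.412 = 1.553 rad/s and 2ζω_n = 3.2, so ζ = 3.2/(2·1.553) = 1.03.

ζ = 1.03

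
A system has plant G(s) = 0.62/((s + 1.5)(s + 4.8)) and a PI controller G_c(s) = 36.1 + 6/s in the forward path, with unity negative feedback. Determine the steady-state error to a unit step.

The open loop G_c(s)G(s) has a pole at the origin (type 1), so the static position error constant is infinite and e_ss = 1/(1+∞) = 0.

0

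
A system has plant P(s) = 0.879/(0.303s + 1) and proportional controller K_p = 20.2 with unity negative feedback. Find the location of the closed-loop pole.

Closed loop: T(s) = K_p·P/(1+K_p·P) = 17.76/(0.303s + 1 + 17.76), with pole at s = −(1 + 17.76)/0.303 = −61.9.

s = -61.9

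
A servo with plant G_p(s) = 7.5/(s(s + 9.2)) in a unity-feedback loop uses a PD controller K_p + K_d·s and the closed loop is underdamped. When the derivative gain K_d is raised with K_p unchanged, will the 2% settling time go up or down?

Characteristic equation s² + (9.2 + 7.5K_d)s + 7.5K_p = 0: raising K_d increases ζω_n = (9.2+7.5K_d)/2 while the loop stays underdamped, so T_s ≈ 4/(ζω_n) decreases.

decrease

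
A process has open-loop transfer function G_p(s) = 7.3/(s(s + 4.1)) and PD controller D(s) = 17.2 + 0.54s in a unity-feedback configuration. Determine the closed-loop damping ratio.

Forward path: (17.2 + 0.54s)·7.3/(s(s+4.1)). The closed-loop characteristic equation is s² + (4.1 + 7.3·0.54)s + 7.3·17.2 = 0.
That is s² + 8.042s + 125.6 = 0, so ω_n = 11.21 rad/s and ζ = 8.042/(2·11.21) = 0.3588.

ζ = 0.359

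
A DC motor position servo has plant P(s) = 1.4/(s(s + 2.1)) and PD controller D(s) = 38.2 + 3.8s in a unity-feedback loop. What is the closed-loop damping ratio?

ζ = 0.507

Forward path: (38.2 + 3.8s)·1.4/(s(s+2.1)). The closed-loop characteristic equation is s² + (2.1 + 1.4·3.8)s + 1.4·38.2 = 0.
That is s² + 7.42s + 53.48 = 0, so ω_n = 7.313 rad/s and ζ = 7.42/(2·7.313) = 0.5073.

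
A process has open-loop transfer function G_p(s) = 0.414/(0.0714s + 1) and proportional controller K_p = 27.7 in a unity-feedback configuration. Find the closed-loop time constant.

Closed loop: T(s) = K_p·G_p/(1+K_p·G_p) = 11.47/(0.0714s + 1 + 11.47), with pole at s = −(1 + 11.47)/0.0714 = −174.6.
Closed-loop time constant τ = 1/174.6 = 0.00573 s.

τ = 0.00573 s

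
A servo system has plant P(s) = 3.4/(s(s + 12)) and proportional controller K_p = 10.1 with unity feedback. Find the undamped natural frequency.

With unity feedback the closed-loop characteristic equation is s² + 12s + 10.1·3.4 = s² + 12s + 34.34 = 0.
So ω_n² = 34.34 ⇒ ω_n = 5.86 rad/s, and ζ = 12/(2ω_n) = 1.02.

ω_n = 5.86 rad/s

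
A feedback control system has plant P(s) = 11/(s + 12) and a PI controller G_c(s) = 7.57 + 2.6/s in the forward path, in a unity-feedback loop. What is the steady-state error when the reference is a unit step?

0

The open loop G_c(s)P(s) has a pole at the origin (type 1), so the static position error constant is infinite and e_ss = 1/(1+∞) = 0.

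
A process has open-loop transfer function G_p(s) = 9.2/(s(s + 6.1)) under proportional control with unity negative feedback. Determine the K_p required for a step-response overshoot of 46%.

From %OS = 100·exp(−πζ/√(1−ζ²)) = 46%, ζ = −ln(0.46)/√(π²+ln²(0.46)) = 0.24.
Characteristic equation s² + 6.1s + 9.2K_p = 0 gives ζ = 6.1/(2√(9.2K_p)).
Setting ζ = 0.24: √(9.2K_p) = 6.1/(2·0.24) = 12.71, so K_p = 161.6/9.2 = 17.6.

K_p = 17.6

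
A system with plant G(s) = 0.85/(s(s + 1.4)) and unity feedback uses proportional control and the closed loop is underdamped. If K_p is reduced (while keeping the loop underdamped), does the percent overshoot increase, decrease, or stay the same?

ζ = 1.4/(2√(0.85K_p)) rises as K_p falls; higher damping means less overshoot.

decrease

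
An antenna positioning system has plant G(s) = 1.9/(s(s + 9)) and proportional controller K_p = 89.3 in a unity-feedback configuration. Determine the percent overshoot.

From 1 + K_pG(s) = 0: s² + 9s + 169.7 = 0 ⇒ ω_n = 13.03, ζ = 0.3455.
%OS = 100·exp(−πζ/√(1−ζ²)) = 100·exp(−π·0.3455/√0.8807) = 31.5%.

31.5%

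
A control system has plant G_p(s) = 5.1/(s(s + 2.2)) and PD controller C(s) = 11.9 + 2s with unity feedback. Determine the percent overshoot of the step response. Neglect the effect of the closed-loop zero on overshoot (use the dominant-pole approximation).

Forward path: (11.9 + 2s)·5.1/(s(s+2.2)). The closed-loop characteristic equation is s² + (2.2 + 5.1·2)s + 5.1·11.9 = 0.
That is s² + 12.4s + 60.69 = 0, so ω_n = 7.79 rad/s and ζ = 12.4/(2·7.79) = 0.7959.
%OS = 100·exp(−πζ/√(1−ζ²)) = 1.61%.

1.61%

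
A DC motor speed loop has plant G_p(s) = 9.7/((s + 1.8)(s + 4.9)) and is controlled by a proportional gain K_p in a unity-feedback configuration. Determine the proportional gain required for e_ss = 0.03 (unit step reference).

The loop is type 0, so e_ss(step) = 1/(1 + K_pos) with K_pos = K_p·G_p(0).
G_p(0) = 1.1. Require 1/(1 + K_p·1.1) = 0.03, so 1 + 1.1·K_p = 33.33.
K_p = (33.33 − 1)/1.1 = 29.4.

K_p = 29.4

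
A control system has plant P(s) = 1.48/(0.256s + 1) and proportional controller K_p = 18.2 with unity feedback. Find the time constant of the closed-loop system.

Closed loop: T(s) = K_p·P/(1+K_p·P) = 26.94/(0.256s + 1 + 26.94), with pole at s = −(1 + 26.94)/0.256 = −109.1.
Closed-loop time constant τ = 1/109.1 = 0.00916 s.

τ = 0.00916 s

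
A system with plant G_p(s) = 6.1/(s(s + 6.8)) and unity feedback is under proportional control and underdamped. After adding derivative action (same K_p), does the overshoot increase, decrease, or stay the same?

With PD the characteristic equation becomes s² + (a + K·K_d)s + K·K_p = 0; the damping term grows, ζ rises, overshoot falls.

decrease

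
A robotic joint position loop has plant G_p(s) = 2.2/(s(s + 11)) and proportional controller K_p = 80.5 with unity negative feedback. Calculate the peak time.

Closed-loop characteristic equation: s² + 11s + 177.1 = 0, so ω_n = 13.31 rad/s and ζ = 11/(2·13.31) = 0.4133.
Damped frequency ω_d = ω_n√(1−ζ²) = 12.12 rad/s, so peak time T_p = π/ω_d = 0.259 s.

T_p = 0.259 s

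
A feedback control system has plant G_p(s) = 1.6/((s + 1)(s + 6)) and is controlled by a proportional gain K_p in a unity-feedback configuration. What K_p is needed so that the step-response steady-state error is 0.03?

For a type-0 loop with proportional control, e_ss = 1/(1 + K_p·G_p(0)).
G_p(0) = 0.2667. Require 1/(1 + K_p·0.2667) = 0.03, so 1 + 0.2667·K_p = 33.33.
K_p = (33.33 − 1)/0.2667 = 121.

K_p = 121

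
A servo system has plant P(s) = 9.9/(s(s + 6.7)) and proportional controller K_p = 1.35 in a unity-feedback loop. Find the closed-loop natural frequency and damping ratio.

The closed-loop denominator is s(s+6.7) + 1.35·9.9 = s² + 6.7s + 13.37.
So ω_n² = 13.37 ⇒ ω_n = 3.656 rad/s, and ζ = 6.7/(2ω_n) = 0.916.

ω_n = 3.66 rad/s, ζ = 0.916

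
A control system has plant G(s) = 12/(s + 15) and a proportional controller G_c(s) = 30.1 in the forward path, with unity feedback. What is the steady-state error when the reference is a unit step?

The loop is type 0. Static position error constant K_pos = G_c(0)·G(0) = 30.1·0.8 = 24.08.
Steady-state error to a unit step: e_ss = 1/(1+K_pos) = 1/25.08 = 0.0399.

0.0399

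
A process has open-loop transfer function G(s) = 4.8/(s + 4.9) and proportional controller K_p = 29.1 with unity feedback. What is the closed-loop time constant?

Closed-loop transfer function: T(s) = K_p·G(s)/(1 + K_p·G(s)) = 139.7/(s + 4.9 + 139.7) = 139.7/(s + 144.6).
Time constant τ = 1/144.6 = 0.00692 s.

τ = 0.00692 s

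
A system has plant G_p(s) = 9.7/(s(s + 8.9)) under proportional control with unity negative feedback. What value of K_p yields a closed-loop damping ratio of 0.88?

Closed-loop characteristic equation: s² + 8.9s + K_p·9.7 = 0.
So ω_n = √(9.7K_p) and 2ζω_n = 8.9, giving ζ = 8.9/(2√(9.7K_p)).
Setting ζ = 0.88: √(9.7K_p) = 8.9/(2·0.88) = 5.057, so K_p = 25.57/9.7 = 2.64.

K_p = 2.64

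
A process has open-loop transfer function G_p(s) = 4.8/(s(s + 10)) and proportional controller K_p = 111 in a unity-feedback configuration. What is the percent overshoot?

The closed-loop denominator s² + 10s + 532.8 gives ω_n = √532.8 = 23.08 and ζ = 10/(2ω_n) = 0.2166.
%OS = 100·exp(−πζ/√(1−ζ²)) = 100·exp(−π·0.2166/√0.9531) = 49.8%.

49.8%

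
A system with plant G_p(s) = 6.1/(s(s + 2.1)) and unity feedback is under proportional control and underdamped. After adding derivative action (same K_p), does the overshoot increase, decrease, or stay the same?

decrease

With PD the characteristic equation becomes s² + (a + K·K_d)s + K·K_p = 0; the damping term grows, ζ rises, overshoot falls.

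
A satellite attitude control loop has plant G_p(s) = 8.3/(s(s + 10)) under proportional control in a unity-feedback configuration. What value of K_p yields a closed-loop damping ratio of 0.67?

Closed-loop characteristic equation: s² + 10s + K_p·8.3 = 0.
So ω_n = √(8.3K_p) and 2ζω_n = 10, giving ζ = 10/(2√(8.3K_p)).
Setting ζ = 0.67: √(8.3K_p) = 10/(2·0.67) = 7.463, so K_p = 55.69/8.3 = 6.71.

K_p = 6.71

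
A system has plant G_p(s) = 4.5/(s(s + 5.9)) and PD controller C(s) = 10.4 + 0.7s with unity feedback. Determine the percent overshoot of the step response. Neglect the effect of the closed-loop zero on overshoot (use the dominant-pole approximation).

Forward path: (10.4 + 0.7s)·4.5/(s(s+5.9)). The closed-loop characteristic equation is s² + (5.9 + 4.5·0.7)s + 4.5·10.4 = 0.
That is s² + 9.05s + 46.8 = 0, so ω_n = 6.841 rad/s and ζ = 9.05/(2·6.841) = 0.6614.
%OS = 100·exp(−πζ/√(1−ζ²)) = 6.26%.

6.26%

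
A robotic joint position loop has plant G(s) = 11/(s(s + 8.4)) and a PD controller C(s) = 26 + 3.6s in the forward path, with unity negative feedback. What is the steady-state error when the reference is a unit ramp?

0.0294

The loop has one pole at the origin (type 1). Velocity error constant K_v = lim_{s→0} s·C(s)G(s) = 26·11/8.4 = 34.05.
Steady-state error to a unit ramp: e_ss = 1/K_v = 0.0294.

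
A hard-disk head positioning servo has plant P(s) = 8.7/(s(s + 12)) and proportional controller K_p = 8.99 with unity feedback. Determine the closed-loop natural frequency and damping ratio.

With unity feedback the closed-loop characteristic equation is s² + 12s + 8.99·8.7 = s² + 12s + 78.21 = 0.
So ω_n² = 78.21 ⇒ ω_n = 8.844 rad/s, and ζ = 12/(2ω_n) = 0.678.

ω_n = 8.84 rad/s, ζ = 0.678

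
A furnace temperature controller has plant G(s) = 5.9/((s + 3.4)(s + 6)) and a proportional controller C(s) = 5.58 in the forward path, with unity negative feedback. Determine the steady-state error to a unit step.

The loop is type 0. Static position error constant K_pos = C(0)·G(0) = 5.58·0.2892 = 1.614.
Steady-state error to a unit step: e_ss = 1/(1+K_pos) = 1/2.614 = 0.383.

0.383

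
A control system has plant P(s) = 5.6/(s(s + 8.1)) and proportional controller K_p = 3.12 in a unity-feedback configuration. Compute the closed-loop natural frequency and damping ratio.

ω_n = 4.18 rad/s, ζ = 0.969

1 + K_p·P(s) = 0 gives s² + 8.1s + 17.47 = 0.
Matching s² + 2ζω_n s + ω_n²: ω_n = √17.47 = 4.18 rad/s and 2ζω_n = 8.1, so ζ = 8.1/(2·4.18) = 0.969.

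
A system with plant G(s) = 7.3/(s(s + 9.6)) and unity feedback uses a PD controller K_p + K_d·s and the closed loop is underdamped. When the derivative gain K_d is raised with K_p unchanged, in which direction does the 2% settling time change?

Characteristic equation s² + (9.6 + 7.3K_d)s + 7.3K_p = 0: raising K_d increases ζω_n = (9.6+7.3K_d)/2 while the loop stays underdamped, so T_s ≈ 4/(ζω_n) decreases.

decrease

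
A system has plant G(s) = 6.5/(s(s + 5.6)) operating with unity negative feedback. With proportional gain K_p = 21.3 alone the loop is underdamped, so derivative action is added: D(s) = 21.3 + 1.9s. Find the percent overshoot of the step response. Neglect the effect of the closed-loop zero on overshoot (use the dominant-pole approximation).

Forward path: (21.3 + 1.9s)·6.5/(s(s+5.6)). The closed-loop characteristic equation is s² + (5.6 + 6.5·1.9)s + 6.5·21.3 = 0.
That is s² + 17.95s + 138.5 = 0, so ω_n = 11.77 rad/s and ζ = 17.95/(2·11.77) = 0.7628.
%OS = 100·exp(−πζ/√(1−ζ²)) = 2.46%.

2.46%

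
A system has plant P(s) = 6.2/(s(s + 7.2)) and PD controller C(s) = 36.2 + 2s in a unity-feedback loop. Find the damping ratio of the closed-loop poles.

Forward path: (36.2 + 2s)·6.2/(s(s+7.2)). The closed-loop characteristic equation is s² + (7.2 + 6.2·2)s + 6.2·36.2 = 0.
That is s² + 19.6s + 224.4 = 0, so ω_n = 14.98 rad/s and ζ = 19.6/(2·14.98) = 0.6541.

ζ = 0.654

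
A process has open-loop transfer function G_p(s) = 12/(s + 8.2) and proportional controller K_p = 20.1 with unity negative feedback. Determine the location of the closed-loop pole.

s = -249.4

Closed-loop transfer function: T(s) = K_p·G_p(s)/(1 + K_p·G_p(s)) = 241.2/(s + 8.2 + 241.2) = 241.2/(s + 249.4).
The closed-loop pole is at s = −249.4.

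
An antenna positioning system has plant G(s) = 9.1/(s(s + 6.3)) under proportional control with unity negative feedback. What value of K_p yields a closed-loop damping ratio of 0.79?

K_p = 1.75

Closed-loop characteristic equation: s² + 6.3s + K_p·9.1 = 0.
So ω_n = √(9.1K_p) and 2ζω_n = 6.3, giving ζ = 6.3/(2√(9.1K_p)).
Setting ζ = 0.79: √(9.1K_p) = 6.3/(2·0.79) = 3.987, so K_p = 15.9/9.1 = 1.75.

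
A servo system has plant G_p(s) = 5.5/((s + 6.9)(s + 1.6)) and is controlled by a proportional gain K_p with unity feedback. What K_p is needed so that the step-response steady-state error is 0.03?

The loop is type 0, so e_ss(step) = 1/(1 + K_pos) with K_pos = K_p·G_p(0).
G_p(0) = 0.4982. Require 1/(1 + K_p·0.4982) = 0.03, so 1 + 0.4982·K_p = 33.33.
K_p = (33.33 − 1)/0.4982 = 64.9.

K_p = 64.9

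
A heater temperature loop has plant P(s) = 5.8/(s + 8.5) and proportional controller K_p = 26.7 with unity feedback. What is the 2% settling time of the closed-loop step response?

T_s ≈ 0.0245 s

Closed-loop transfer function: T(s) = K_p·P(s)/(1 + K_p·P(s)) = 154.9/(s + 8.5 + 154.9) = 154.9/(s + 163.4).
Time constant τ = 1/163.4 = 0.006121 s, so the 2% settling time is about 4τ = 0.0245 s.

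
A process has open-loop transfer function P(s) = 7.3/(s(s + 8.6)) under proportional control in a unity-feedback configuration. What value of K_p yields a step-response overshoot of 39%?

From %OS = 100·exp(−πζ/√(1−ζ²)) = 39%, ζ = −ln(0.39)/√(π²+ln²(0.39)) = 0.2871.
Characteristic equation s² + 8.6s + 7.3K_p = 0 gives ζ = 8.6/(2√(7.3K_p)).
Setting ζ = 0.2871: √(7.3K_p) = 8.6/(2·0.2871) = 14.98, so K_p = 224.3/7.3 = 30.7.

K_p = 30.7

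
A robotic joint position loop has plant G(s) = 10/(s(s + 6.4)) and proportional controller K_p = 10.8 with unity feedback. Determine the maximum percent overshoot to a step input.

Closed-loop characteristic equation: s² + 6.4s + 108 = 0, so ω_n = 10.39 rad/s and ζ = 6.4/(2·10.39) = 0.3079.
%OS = 100·exp(−πζ/√(1−ζ²)) = 100·exp(−π·0.3079/√0.9052) = 36.2%.

36.2%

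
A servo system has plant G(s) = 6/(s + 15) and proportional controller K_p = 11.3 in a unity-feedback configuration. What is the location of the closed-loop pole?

s = -82.8

Closed-loop transfer function: T(s) = K_p·G(s)/(1 + K_p·G(s)) = 67.8/(s + 15 + 67.8) = 67.8/(s + 82.8).
The closed-loop pole is at s = −82.8.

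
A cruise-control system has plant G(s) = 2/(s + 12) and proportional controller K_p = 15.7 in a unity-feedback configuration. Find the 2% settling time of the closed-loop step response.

T_s ≈ 0.0922 s

Closed-loop transfer function: T(s) = K_p·G(s)/(1 + K_p·G(s)) = 31.4/(s + 12 + 31.4) = 31.4/(s + 43.4).
Time constant τ = 1/43.4 = 0.02304 s, so the 2% settling time is about 4τ = 0.0922 s.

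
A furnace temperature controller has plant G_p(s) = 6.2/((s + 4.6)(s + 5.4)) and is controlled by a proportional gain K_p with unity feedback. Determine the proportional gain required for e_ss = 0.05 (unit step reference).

Steady-state error for a unit step on this type-0 loop is 1/(1 + K_p·G_p(0)).
G_p(0) = 0.2496. Require 1/(1 + K_p·0.2496) = 0.05, so 1 + 0.2496·K_p = 20.
K_p = (20 − 1)/0.2496 = 76.1.

K_p = 76.1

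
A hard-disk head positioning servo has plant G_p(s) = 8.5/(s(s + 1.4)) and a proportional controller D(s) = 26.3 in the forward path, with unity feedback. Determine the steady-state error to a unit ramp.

0.00626

The loop has one pole at the origin (type 1). Velocity error constant K_v = lim_{s→0} s·D(s)G_p(s) = 26.3·8.5/1.4 = 159.7.
Steady-state error to a unit ramp: e_ss = 1/K_v = 0.00626.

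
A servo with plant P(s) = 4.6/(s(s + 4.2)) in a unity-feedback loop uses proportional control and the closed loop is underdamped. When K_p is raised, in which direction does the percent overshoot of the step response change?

ζ = 4.2/(2√(4.6K_p)) decreases as K_p grows; lower damping means more overshoot.

increase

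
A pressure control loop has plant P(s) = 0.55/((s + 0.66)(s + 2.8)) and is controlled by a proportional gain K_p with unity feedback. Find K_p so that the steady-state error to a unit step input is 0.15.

K_p = 19

Steady-state error for a unit step on this type-0 loop is 1/(1 + K_p·P(0)).
P(0) = 0.2976. Require 1/(1 + K_p·0.2976) = 0.15, so 1 + 0.2976·K_p = 6.667.
K_p = (6.667 − 1)/0.2976 = 19.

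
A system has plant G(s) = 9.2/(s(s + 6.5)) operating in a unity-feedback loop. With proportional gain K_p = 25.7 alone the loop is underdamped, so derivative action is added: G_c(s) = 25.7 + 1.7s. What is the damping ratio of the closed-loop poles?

Forward path: (25.7 + 1.7s)·9.2/(s(s+6.5)). The closed-loop characteristic equation is s² + (6.5 + 9.2·1.7)s + 9.2·25.7 = 0.
That is s² + 22.14s + 236.4 = 0, so ω_n = 15.38 rad/s and ζ = 22.14/(2·15.38) = 0.7199.

ζ = 0.72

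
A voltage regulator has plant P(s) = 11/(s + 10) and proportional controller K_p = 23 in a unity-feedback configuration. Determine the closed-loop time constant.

Closed-loop transfer function: T(s) = K_p·P(s)/(1 + K_p·P(s)) = 253/(s + 10 + 253) = 253/(s + 263).
Time constant τ = 1/263 = 0.0038 s.

τ = 0.0038 s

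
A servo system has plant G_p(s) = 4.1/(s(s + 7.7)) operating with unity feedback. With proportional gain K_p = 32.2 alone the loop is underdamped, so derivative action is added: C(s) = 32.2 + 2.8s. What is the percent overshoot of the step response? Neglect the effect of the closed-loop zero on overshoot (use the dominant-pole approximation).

Forward path: (32.2 + 2.8s)·4.1/(s(s+7.7)). The closed-loop characteristic equation is s² + (7.7 + 4.1·2.8)s + 4.1·32.2 = 0.
That is s² + 19.18s + 132 = 0, so ω_n = 11.49 rad/s and ζ = 19.18/(2·11.49) = 0.8346.
%OS = 100·exp(−πζ/√(1−ζ²)) = 0.856%.

0.856%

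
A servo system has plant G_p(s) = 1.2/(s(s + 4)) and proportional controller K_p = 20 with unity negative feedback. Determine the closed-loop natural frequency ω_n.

With unity feedback the closed-loop characteristic equation is s² + 4s + 20·1.2 = s² + 4s + 24 = 0.
So ω_n² = 24 ⇒ ω_n = 4.899 rad/s, and ζ = 4/(2ω_n) = 0.408.

ω_n = 4.9 rad/s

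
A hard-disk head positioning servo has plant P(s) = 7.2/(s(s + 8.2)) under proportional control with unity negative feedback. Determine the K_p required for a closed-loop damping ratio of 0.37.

K_p = 17.1

Closed-loop characteristic equation: s² + 8.2s + K_p·7.2 = 0.
So ω_n = √(7.2K_p) and 2ζω_n = 8.2, giving ζ = 8.2/(2√(7.2K_p)).
Setting ζ = 0.37: √(7.2K_p) = 8.2/(2·0.37) = 11.08, so K_p = 122.8/7.2 = 17.1.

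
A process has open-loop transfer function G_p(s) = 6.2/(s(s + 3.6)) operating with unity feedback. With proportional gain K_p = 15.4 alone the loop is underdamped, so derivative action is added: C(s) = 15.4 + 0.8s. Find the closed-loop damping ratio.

Forward path: (15.4 + 0.8s)·6.2/(s(s+3.6)). The closed-loop characteristic equation is s² + (3.6 + 6.2·0.8)s + 6.2·15.4 = 0.
That is s² + 8.56s + 95.48 = 0, so ω_n = 9.771 rad/s and ζ = 8.56/(2·9.771) = 0.438.

ζ = 0.438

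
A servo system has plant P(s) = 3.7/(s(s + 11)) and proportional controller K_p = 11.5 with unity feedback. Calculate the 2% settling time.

T_s ≈ 0.727 s

From 1 + K_pP(s) = 0: s² + 11s + 42.55 = 0 ⇒ ω_n = 6.523, ζ = 0.8432.
2% settling time T_s ≈ 4/(ζω_n) = 4/5.5 = 0.727 s.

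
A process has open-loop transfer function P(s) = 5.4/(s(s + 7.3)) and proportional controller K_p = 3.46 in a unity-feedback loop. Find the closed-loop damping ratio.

With unity feedback the closed-loop characteristic equation is s² + 7.3s + 3.46·5.4 = s² + 7.3s + 18.68 = 0.
Matching s² + 2ζω_n s + ω_n²: ω_n = √18.68 = 4.322 rad/s and 2ζω_n = 7.3, so ζ = 7.3/(2·4.322) = 0.844.

ζ = 0.844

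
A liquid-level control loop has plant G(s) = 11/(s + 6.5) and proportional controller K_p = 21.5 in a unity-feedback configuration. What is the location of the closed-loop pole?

Closed-loop transfer function: T(s) = K_p·G(s)/(1 + K_p·G(s)) = 236.5/(s + 6.5 + 236.5) = 236.5/(s + 243).
The closed-loop pole is at s = −243.

s = -243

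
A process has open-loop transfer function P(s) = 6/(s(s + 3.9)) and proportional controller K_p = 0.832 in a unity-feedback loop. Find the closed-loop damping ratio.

1 + K_p·P(s) = 0 gives s² + 3.9s + 4.992 = 0.
So ω_n² = 4.992 ⇒ ω_n = 2.234 rad/s, and ζ = 3.9/(2ω_n) = 0.873.

ζ = 0.873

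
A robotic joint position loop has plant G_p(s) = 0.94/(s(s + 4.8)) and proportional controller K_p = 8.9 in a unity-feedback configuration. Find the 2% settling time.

T_s ≈ 1.67 s

From 1 + K_pG_p(s) = 0: s² + 4.8s + 8.366 = 0 ⇒ ω_n = 2.892, ζ = 0.8298.
2% settling time T_s ≈ 4/(ζω_n) = 4/2.4 = 1.67 s.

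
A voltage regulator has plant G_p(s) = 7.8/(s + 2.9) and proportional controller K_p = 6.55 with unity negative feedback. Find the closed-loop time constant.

τ = 0.0185 s

Closed-loop transfer function: T(s) = K_p·G_p(s)/(1 + K_p·G_p(s)) = 51.09/(s + 2.9 + 51.09) = 51.09/(s + 53.99).
Time constant τ = 1/53.99 = 0.0185 s.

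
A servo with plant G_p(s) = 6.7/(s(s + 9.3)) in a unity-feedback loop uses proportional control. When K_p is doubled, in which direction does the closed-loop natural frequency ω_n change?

ω_n = √(6.7·K_p), which grows with K_p.

increase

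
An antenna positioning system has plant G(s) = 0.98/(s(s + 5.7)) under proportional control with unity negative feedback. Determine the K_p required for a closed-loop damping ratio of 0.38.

Closed-loop characteristic equation: s² + 5.7s + K_p·0.98 = 0.
So ω_n = √(0.98K_p) and 2ζω_n = 5.7, giving ζ = 5.7/(2√(0.98K_p)).
Setting ζ = 0.38: √(0.98K_p) = 5.7/(2·0.38) = 7.5, so K_p = 56.25/0.98 = 57.4.

K_p = 57.4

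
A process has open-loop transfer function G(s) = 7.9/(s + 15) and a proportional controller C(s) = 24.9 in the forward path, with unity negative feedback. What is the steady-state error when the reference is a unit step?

The loop is type 0. Static position error constant K_pos = C(0)·G(0) = 24.9·0.5267 = 13.11.
Steady-state error to a unit step: e_ss = 1/(1+K_pos) = 1/14.11 = 0.0709.

0.0709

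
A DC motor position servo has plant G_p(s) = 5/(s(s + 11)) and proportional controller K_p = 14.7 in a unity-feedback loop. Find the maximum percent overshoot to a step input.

7.23%

From 1 + K_pG_p(s) = 0: s² + 11s + 73.5 = 0 ⇒ ω_n = 8.573, ζ = 0.6415.
%OS = 100·exp(−πζ/√(1−ζ²)) = 100·exp(−π·0.6415/√0.5884) = 7.23%.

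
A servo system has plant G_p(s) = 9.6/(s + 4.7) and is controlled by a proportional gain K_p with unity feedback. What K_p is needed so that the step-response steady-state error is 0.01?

K_p = 48.5

The loop is type 0, so e_ss(step) = 1/(1 + K_pos) with K_pos = K_p·G_p(0).
G_p(0) = 2.043. Require 1/(1 + K_p·2.043) = 0.01, so 1 + 2.043·K_p = 100.
K_p = (100 − 1)/2.043 = 48.5.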